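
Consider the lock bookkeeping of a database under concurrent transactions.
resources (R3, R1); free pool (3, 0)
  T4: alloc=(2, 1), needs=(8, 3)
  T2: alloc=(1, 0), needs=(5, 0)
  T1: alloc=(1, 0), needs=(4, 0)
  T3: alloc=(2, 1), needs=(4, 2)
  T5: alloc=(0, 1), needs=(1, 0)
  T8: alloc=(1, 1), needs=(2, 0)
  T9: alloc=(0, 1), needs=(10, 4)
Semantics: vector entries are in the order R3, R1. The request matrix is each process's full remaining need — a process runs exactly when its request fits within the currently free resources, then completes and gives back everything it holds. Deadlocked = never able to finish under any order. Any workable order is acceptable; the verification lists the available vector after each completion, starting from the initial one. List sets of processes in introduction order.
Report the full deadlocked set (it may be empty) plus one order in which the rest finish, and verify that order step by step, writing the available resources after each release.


No process is deadlocked.
Key observation: the pool covers T8 at once, and every later process fits after earlier releases.
One completion order for the rest: T8, T1, T5, T3, T2, T4, T9. Walking it through:
  pool = (3, 0)
  T8 needs (2, 0) <= (3, 0) -> finishes; pool += (1, 1) = (4, 1)
  T1 needs (4, 0) <= (4, 1) -> finishes; pool += (1, 0) = (5, 1)
  T5 needs (1, 0) <= (5, 1) -> finishes; pool += (0, 1) = (5, 2)
  T3 needs (4, 2) <= (5, 2) -> finishes; pool += (2, 1) = (7, 3)
  T2 needs (5, 0) <= (7, 3) -> finishes; pool += (1, 0) = (8, 3)
  T4 needs (8, 3) <= (8, 3) -> finishes; pool += (2, 1) = (10, 4)
  T9 needs (10, 4) <= (10, 4) -> finishes; pool += (0, 1) = (10, 5)


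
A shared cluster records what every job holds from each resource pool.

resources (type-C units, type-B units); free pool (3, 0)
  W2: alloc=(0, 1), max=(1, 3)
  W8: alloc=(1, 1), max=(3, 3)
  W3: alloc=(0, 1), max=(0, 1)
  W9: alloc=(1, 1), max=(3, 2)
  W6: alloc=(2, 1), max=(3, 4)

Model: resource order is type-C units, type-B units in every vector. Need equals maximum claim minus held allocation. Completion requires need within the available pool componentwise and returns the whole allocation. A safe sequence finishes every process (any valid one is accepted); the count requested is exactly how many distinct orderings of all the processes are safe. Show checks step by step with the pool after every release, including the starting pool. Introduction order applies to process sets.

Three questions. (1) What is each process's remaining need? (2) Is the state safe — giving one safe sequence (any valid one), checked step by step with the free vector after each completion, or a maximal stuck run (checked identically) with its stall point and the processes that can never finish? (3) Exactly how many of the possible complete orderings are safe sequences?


(1) Remaining need (order type-C units, type-B units):
  W2: (1, 2)
  W8: (2, 2)
  W3: (0, 0)
  W9: (2, 1)
  W6: (1, 3)
(2) The state is SAFE; one workable sequence: W3, W9, W8, W6, W2.
Key observation: the order's first zero-slack moment is W9 ((2, 1) needed, (3, 1) free — a requested resource with nothing to spare).
Check, step by step:
  pool = (3, 0)
  run W3 (needs (0, 0), free (3, 0)); after release of (0, 1) the pool is (3, 1)
  run W9 (needs (2, 1), free (3, 1)); after release of (1, 1) the pool is (4, 2)
  run W8 (needs (2, 2), free (4, 2)); after release of (1, 1) the pool is (5, 3)
  run W6 (needs (1, 3), free (5, 3)); after release of (2, 1) the pool is (7, 4)
  run W2 (needs (1, 2), free (7, 4)); after release of (0, 1) the pool is (7, 5)
(3) Precisely 4 of the possible complete orderings are safe sequences.


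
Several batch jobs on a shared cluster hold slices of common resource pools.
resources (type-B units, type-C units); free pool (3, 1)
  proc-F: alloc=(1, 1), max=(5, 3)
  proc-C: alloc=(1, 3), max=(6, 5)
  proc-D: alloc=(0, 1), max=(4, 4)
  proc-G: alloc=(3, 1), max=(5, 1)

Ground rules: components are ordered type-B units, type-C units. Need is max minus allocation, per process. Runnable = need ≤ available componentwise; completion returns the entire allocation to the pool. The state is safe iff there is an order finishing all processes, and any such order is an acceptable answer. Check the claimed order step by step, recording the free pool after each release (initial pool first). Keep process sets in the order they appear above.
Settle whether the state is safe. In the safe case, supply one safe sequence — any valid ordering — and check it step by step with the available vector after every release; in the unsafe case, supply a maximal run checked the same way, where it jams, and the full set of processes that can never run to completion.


The state is SAFE; one workable sequence: proc-G, proc-F, proc-D, proc-C.
Key observation: reading the order forward, proc-F is the first process whose need (4, 2) meets the free pool (6, 2) exactly on a resource it requests.
Check, step by step:
  pool = (3, 1)
  proc-G needs (2, 0) <= (3, 1) -> finishes; pool += (3, 1) = (6, 2)
  proc-F needs (4, 2) <= (6, 2) -> finishes; pool += (1, 1) = (7, 3)
  proc-D needs (4, 3) <= (7, 3) -> finishes; pool += (0, 1) = (7, 4)
  proc-C needs (5, 2) <= (7, 4) -> finishes; pool += (1, 3) = (8, 7)


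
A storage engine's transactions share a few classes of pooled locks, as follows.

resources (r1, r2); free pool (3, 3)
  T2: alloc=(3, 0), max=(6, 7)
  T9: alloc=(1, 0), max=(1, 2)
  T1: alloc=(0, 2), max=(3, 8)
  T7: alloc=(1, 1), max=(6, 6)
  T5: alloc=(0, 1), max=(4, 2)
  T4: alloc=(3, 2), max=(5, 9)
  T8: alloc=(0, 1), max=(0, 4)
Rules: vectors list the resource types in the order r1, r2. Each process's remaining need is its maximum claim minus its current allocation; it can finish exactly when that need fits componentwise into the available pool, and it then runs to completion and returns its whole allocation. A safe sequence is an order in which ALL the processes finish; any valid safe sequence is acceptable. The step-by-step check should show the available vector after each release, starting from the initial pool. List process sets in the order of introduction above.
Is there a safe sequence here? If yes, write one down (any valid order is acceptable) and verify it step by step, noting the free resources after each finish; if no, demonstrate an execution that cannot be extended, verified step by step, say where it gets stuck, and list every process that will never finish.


UNSAFE.
Key observation: after T8, T9, T5 the pool peaks at (4, 5), and each blocked process is short somewhere: T2 on r2; T1 on r2; T7 on r1; T4 on r2.
Going as far as possible: T8, T9, T5; after that, nothing fits. Check, step by step:
  pool = (3, 3)
  T8 needs (0, 3) <= (3, 3) -> finishes; pool += (0, 1) = (3, 4)
  T9 needs (0, 2) <= (3, 4) -> finishes; pool += (1, 0) = (4, 4)
  T5 needs (4, 1) <= (4, 4) -> finishes; pool += (0, 1) = (4, 5)
  T2 cannot run: need (3, 7) vs free (4, 5) (insufficient r2)
  T1 cannot run: need (3, 6) vs free (4, 5) (insufficient r2)
  T7 cannot run: need (5, 5) vs free (4, 5) (insufficient r1)
  T4 cannot run: need (2, 7) vs free (4, 5) (insufficient r2)
Permanently blocked: T2, T1, T7 and T4.


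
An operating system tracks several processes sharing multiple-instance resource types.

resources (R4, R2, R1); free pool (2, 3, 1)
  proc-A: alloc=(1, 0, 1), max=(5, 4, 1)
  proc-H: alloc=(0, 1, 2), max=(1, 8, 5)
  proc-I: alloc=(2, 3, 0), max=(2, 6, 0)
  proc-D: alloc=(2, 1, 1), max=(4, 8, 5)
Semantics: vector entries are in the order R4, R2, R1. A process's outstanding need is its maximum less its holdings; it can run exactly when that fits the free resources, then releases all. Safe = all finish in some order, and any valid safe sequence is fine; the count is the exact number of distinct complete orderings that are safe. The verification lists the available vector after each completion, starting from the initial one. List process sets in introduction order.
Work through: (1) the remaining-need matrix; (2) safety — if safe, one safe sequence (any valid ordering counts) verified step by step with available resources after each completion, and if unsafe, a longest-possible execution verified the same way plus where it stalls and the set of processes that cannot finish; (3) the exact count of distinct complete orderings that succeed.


(1) Need matrix, components ordered R4, R2, R1:
  proc-A: (4, 4, 0)
  proc-H: (1, 7, 3)
  proc-I: (0, 3, 0)
  proc-D: (2, 7, 4)
(2) The state is UNSAFE.
Key observation: proc-I, proc-A can finish, but then (5, 6, 2) is all there is, and the blocked group's R2 demands exceed it.
Going as far as possible: proc-I, proc-A; after that, nothing fits. Check, step by step:
  pool = (2, 3, 1)
  proc-I needs (0, 3, 0) <= (2, 3, 1) -> finishes; pool += (2, 3, 0) = (4, 6, 1)
  proc-A needs (4, 4, 0) <= (4, 6, 1) -> finishes; pool += (1, 0, 1) = (5, 6, 2)
  proc-H still needs (1, 7, 3) but only (5, 6, 2) is free — short on R2 and R1
  proc-D still needs (2, 7, 4) but only (5, 6, 2) is free — short on R2 and R1
Processes that can never finish: proc-H and proc-D.
(3) Exactly 0 of the possible complete orderings are safe sequences.


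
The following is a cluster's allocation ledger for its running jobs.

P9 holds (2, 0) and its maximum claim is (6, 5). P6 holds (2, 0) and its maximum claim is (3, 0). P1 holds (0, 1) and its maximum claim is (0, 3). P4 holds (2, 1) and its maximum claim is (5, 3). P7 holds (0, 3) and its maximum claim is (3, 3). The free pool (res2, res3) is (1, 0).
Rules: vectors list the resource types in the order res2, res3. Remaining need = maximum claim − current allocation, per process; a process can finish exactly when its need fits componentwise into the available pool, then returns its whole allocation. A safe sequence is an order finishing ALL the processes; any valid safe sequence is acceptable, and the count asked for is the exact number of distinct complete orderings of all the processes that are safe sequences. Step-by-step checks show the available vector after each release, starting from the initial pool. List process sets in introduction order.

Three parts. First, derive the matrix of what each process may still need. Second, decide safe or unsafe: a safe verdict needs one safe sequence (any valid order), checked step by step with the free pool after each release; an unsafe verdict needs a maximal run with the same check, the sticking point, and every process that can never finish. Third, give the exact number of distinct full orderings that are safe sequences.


(1) Need matrix, components ordered res2, res3:
  P9: (4, 5)
  P6: (1, 0)
  P1: (0, 2)
  P4: (3, 2)
  P7: (3, 0)
(2) SAFE, for example via the order P6, P7, P4, P1, P9.
Key observation: P6 marks the first exact bind of the order: its need (1, 0) fits the free (1, 0) with zero slack on a requested resource.
Step-by-step check:
  pool = (1, 0)
  P6: need (1, 0) fits (1, 0); releases (2, 0), pool now (3, 0)
  P7: need (3, 0) fits (3, 0); releases (0, 3), pool now (3, 3)
  P4: need (3, 2) fits (3, 3); releases (2, 1), pool now (5, 4)
  P1: need (0, 2) fits (5, 4); releases (0, 1), pool now (5, 5)
  P9: need (4, 5) fits (5, 5); releases (2, 0), pool now (7, 5)
(3) The exact count: 2 of the possible complete orderings are safe sequences.


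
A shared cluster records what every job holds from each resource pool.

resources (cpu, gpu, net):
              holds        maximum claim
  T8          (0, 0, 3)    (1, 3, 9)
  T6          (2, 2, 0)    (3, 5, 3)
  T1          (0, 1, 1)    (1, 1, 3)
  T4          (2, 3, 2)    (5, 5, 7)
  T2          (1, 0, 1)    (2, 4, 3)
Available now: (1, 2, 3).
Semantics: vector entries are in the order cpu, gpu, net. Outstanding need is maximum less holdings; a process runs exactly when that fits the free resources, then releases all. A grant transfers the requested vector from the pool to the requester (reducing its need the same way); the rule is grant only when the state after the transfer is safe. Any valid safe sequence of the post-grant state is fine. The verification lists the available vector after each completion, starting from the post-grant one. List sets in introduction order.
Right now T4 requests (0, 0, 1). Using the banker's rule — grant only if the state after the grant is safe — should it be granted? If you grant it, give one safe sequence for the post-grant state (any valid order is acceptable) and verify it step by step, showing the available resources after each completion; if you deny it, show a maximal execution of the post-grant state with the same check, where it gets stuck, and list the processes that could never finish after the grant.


GRANT. The post-grant state is safe; one safe sequence: T1, T6, T2, T4, T8.
Key observation: after the grant the pool drops to (1, 2, 2), which still lets T1 finish first and unwind the rest.
Check on the post-grant state, step by step:
  pool = (1, 2, 2)
  T1 needs (1, 0, 2) <= (1, 2, 2) -> finishes; pool += (0, 1, 1) = (1, 3, 3)
  T6 needs (1, 3, 3) <= (1, 3, 3) -> finishes; pool += (2, 2, 0) = (3, 5, 3)
  T2 needs (1, 4, 2) <= (3, 5, 3) -> finishes; pool += (1, 0, 1) = (4, 5, 4)
  T4 needs (3, 2, 4) <= (4, 5, 4) -> finishes; pool += (2, 3, 3) = (6, 8, 7)
  T8 needs (1, 3, 6) <= (6, 8, 7) -> finishes; pool += (0, 0, 3) = (6, 8, 10)


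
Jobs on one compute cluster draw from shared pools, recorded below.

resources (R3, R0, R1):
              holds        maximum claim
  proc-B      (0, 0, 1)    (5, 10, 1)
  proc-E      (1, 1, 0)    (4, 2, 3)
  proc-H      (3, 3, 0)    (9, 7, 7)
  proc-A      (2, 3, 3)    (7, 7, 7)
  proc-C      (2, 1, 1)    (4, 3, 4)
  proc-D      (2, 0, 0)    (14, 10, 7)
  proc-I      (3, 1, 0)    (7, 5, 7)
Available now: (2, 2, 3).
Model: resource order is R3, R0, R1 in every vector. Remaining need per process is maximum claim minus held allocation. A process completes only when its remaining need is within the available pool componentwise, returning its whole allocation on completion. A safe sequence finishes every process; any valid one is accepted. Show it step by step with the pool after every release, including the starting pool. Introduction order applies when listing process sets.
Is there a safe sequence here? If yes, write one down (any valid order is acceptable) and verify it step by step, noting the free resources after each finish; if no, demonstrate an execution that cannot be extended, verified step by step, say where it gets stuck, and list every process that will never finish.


SAFE, for example via the order proc-C, proc-E, proc-A, proc-I, proc-H, proc-D, proc-B.
Key observation: proc-C marks the first exact bind of the order: its need (2, 2, 3) fits the free (2, 2, 3) with zero slack on a requested resource.
Verifying each step:
  pool = (2, 2, 3)
  run proc-C (needs (2, 2, 3), free (2, 2, 3)); after release of (2, 1, 1) the pool is (4, 3, 4)
  run proc-E (needs (3, 1, 3), free (4, 3, 4)); after release of (1, 1, 0) the pool is (5, 4, 4)
  run proc-A (needs (5, 4, 4), free (5, 4, 4)); after release of (2, 3, 3) the pool is (7, 7, 7)
  run proc-I (needs (4, 4, 7), free (7, 7, 7)); after release of (3, 1, 0) the pool is (10, 8, 7)
  run proc-H (needs (6, 4, 7), free (10, 8, 7)); after release of (3, 3, 0) the pool is (13, 11, 7)
  run proc-D (needs (12, 10, 7), free (13, 11, 7)); after release of (2, 0, 0) the pool is (15, 11, 7)
  run proc-B (needs (5, 10, 0), free (15, 11, 7)); after release of (0, 0, 1) the pool is (15, 11, 8)


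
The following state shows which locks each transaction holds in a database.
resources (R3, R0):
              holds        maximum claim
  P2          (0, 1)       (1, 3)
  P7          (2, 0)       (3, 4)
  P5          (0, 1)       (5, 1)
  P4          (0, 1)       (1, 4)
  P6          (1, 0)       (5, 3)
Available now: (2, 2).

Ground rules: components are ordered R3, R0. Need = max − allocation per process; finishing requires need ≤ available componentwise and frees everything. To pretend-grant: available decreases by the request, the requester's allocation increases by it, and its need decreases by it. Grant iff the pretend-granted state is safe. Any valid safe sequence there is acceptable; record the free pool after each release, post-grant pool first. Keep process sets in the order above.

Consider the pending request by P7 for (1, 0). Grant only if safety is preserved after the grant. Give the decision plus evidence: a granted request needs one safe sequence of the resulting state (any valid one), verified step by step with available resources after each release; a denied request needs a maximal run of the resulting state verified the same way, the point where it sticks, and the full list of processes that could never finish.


GRANT. The post-grant state is safe; one safe sequence: P2, P4, P7, P6, P5.
Key observation: (1, 2) free after granting still covers P2 first, and each release covers the next.
Step-by-step check of the post-grant state:
  pool = (1, 2)
  P2 needs (1, 2) <= (1, 2) -> finishes; pool += (0, 1) = (1, 3)
  P4 needs (1, 3) <= (1, 3) -> finishes; pool += (0, 1) = (1, 4)
  P7 needs (0, 4) <= (1, 4) -> finishes; pool += (3, 0) = (4, 4)
  P6 needs (4, 3) <= (4, 4) -> finishes; pool += (1, 0) = (5, 4)
  P5 needs (5, 0) <= (5, 4) -> finishes; pool += (0, 1) = (5, 5)


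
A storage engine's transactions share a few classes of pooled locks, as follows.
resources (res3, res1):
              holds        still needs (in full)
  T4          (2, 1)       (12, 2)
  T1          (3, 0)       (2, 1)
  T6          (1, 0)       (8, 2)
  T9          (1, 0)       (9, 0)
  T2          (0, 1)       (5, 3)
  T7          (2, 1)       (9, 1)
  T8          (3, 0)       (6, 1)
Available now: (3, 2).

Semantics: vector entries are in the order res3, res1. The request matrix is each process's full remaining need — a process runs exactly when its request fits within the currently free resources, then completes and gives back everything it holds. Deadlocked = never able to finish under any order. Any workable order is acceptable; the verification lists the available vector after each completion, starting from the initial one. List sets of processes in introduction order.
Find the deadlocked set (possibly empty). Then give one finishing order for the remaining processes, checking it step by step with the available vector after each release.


Nothing here is deadlocked.
Key observation: T1 fits the free pool immediately, and its release cascades until everyone finishes.
One completion order for the rest: T1, T8, T9, T7, T4, T2, T6. Verifying each step:
  pool = (3, 2)
  T1: need (2, 1) fits (3, 2); releases (3, 0), pool now (6, 2)
  T8: need (6, 1) fits (6, 2); releases (3, 0), pool now (9, 2)
  T9: need (9, 0) fits (9, 2); releases (1, 0), pool now (10, 2)
  T7: need (9, 1) fits (10, 2); releases (2, 1), pool now (12, 3)
  T4: need (12, 2) fits (12, 3); releases (2, 1), pool now (14, 4)
  T2: need (5, 3) fits (14, 4); releases (0, 1), pool now (14, 5)
  T6: need (8, 2) fits (14, 5); releases (1, 0), pool now (15, 5)


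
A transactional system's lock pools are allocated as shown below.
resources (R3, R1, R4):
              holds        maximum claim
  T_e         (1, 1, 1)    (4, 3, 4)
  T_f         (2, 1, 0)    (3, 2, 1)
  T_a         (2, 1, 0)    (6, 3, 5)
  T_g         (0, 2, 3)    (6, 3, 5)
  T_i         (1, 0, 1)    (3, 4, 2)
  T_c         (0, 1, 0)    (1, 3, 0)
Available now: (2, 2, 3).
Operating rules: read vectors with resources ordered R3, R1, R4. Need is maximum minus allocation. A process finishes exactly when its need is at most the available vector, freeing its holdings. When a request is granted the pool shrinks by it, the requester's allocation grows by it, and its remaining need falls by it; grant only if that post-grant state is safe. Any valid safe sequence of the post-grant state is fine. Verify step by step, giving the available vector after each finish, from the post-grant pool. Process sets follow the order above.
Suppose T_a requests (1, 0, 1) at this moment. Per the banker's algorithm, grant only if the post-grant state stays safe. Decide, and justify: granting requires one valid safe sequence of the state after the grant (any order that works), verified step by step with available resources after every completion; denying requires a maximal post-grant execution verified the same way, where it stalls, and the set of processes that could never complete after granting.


GRANT — the state after the grant stays safe, e.g. via T_c, T_f, T_i, T_e, T_a, T_g.
Key observation: the grant leaves (1, 2, 2) free — enough for T_c, whose release restarts the cascade.
Verifying the post-grant state step by step:
  pool = (1, 2, 2)
  run T_c (needs (1, 2, 0), free (1, 2, 2)); after release of (0, 1, 0) the pool is (1, 3, 2)
  run T_f (needs (1, 1, 1), free (1, 3, 2)); after release of (2, 1, 0) the pool is (3, 4, 2)
  run T_i (needs (2, 4, 1), free (3, 4, 2)); after release of (1, 0, 1) the pool is (4, 4, 3)
  run T_e (needs (3, 2, 3), free (4, 4, 3)); after release of (1, 1, 1) the pool is (5, 5, 4)
  run T_a (needs (3, 2, 4), free (5, 5, 4)); after release of (3, 1, 1) the pool is (8, 6, 5)
  run T_g (needs (6, 1, 2), free (8, 6, 5)); after release of (0, 2, 3) the pool is (8, 8, 8)


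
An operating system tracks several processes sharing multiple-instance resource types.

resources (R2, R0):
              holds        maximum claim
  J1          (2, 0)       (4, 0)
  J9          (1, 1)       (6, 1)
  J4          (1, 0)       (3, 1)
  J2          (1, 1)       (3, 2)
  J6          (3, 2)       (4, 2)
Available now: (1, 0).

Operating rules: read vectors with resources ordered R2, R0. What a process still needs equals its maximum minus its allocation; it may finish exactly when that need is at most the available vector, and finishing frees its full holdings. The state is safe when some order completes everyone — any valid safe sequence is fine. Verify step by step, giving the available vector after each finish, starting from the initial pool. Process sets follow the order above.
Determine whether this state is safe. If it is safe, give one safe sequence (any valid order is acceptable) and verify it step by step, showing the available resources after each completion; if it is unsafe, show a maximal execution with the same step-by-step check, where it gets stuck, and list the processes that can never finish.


SAFE, for example via the order J6, J2, J9, J1, J4.
Key observation: at J6 the run first touches a limit — (1, 0) against (1, 0), exact on a resource it actually requests.
Step-by-step check:
  pool = (1, 0)
  J6 needs (1, 0) <= (1, 0) -> finishes; pool += (3, 2) = (4, 2)
  J2 needs (2, 1) <= (4, 2) -> finishes; pool += (1, 1) = (5, 3)
  J9 needs (5, 0) <= (5, 3) -> finishes; pool += (1, 1) = (6, 4)
  J1 needs (2, 0) <= (6, 4) -> finishes; pool += (2, 0) = (8, 4)
  J4 needs (2, 1) <= (8, 4) -> finishes; pool += (1, 0) = (9, 4)


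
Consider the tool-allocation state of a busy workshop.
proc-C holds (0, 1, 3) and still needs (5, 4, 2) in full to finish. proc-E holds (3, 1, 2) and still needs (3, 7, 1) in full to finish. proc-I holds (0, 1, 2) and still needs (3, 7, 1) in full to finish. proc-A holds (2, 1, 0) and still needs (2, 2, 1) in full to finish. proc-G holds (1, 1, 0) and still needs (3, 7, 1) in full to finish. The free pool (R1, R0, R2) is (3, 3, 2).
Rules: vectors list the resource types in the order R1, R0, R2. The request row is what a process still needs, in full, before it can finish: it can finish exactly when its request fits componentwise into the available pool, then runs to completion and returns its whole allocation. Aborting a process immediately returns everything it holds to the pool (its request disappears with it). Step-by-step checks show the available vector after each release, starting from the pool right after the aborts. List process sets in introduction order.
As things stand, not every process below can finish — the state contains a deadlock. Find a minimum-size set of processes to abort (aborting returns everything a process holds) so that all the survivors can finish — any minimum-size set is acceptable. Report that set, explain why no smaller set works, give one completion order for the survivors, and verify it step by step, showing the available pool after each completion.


The answer: abort proc-I and proc-G.
Key observation: the deadlocked proc-E becomes finishable only because proc-I and proc-G released (1, 2, 2); it completes at step 3 below.
Why nothing smaller works — every single abort fails: proc-C alone leaves proc-E blocked (short on R0); proc-E alone leaves proc-I blocked (short on R0); proc-I alone leaves proc-E blocked (short on R0); proc-A alone leaves proc-E blocked (short on R0); proc-G alone leaves proc-E blocked (short on R0).
The survivors complete as proc-A, proc-C, proc-E. Walking it through (starting from the post-abort pool):
  pool = (4, 5, 4)
  run proc-A (needs (2, 2, 1), free (4, 5, 4)); after release of (2, 1, 0) the pool is (6, 6, 4)
  run proc-C (needs (5, 4, 2), free (6, 6, 4)); after release of (0, 1, 3) the pool is (6, 7, 7)
  run proc-E (needs (3, 7, 1), free (6, 7, 7)); after release of (3, 1, 2) the pool is (9, 8, 9)


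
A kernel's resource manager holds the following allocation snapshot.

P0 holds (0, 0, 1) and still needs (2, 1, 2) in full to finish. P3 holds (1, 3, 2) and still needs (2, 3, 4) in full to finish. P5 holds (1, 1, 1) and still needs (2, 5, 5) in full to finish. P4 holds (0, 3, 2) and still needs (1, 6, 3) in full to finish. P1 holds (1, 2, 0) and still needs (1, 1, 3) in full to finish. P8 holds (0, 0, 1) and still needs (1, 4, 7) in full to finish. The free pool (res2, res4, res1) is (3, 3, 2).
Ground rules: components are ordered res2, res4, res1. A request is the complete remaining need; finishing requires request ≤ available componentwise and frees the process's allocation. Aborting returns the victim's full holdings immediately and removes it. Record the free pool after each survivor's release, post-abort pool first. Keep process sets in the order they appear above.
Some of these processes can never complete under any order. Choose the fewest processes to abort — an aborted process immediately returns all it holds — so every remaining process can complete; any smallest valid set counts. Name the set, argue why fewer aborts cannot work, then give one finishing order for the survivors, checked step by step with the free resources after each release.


Abort P5.
Key observation: the deadlocked P3 becomes finishable only because P5 released (1, 1, 1); it completes at step 2 below.
Minimality: the empty abort set fails — the state is deadlocked as it stands.
The survivors complete as P0, P3, P4, P8, P1. Step-by-step check (starting from the post-abort pool):
  pool = (4, 4, 3)
  P0 needs (2, 1, 2) <= (4, 4, 3) -> finishes; pool += (0, 0, 1) = (4, 4, 4)
  P3 needs (2, 3, 4) <= (4, 4, 4) -> finishes; pool += (1, 3, 2) = (5, 7, 6)
  P4 needs (1, 6, 3) <= (5, 7, 6) -> finishes; pool += (0, 3, 2) = (5, 10, 8)
  P8 needs (1, 4, 7) <= (5, 10, 8) -> finishes; pool += (0, 0, 1) = (5, 10, 9)
  P1 needs (1, 1, 3) <= (5, 10, 9) -> finishes; pool += (1, 2, 0) = (6, 12, 9)


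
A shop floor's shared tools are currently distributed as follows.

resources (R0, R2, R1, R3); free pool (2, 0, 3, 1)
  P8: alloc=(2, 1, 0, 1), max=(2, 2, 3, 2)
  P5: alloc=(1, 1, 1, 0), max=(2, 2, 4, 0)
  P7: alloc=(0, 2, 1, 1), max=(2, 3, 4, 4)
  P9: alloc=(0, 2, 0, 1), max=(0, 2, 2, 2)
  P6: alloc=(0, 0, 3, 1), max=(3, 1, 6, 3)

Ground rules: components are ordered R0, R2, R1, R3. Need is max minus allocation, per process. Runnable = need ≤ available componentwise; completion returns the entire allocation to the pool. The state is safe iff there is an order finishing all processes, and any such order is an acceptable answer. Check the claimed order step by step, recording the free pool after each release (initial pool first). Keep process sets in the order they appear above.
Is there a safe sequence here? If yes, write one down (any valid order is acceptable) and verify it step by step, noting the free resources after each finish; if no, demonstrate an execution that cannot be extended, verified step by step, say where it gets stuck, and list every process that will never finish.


SAFE, for example via the order P9, P5, P8, P7, P6.
Key observation: the first exact fit in this order is P9 — it needs (0, 0, 2, 1) with (2, 0, 3, 1) free, meeting a requested resource to the last unit.
Check, step by step:
  pool = (2, 0, 3, 1)
  P9 needs (0, 0, 2, 1) <= (2, 0, 3, 1) -> finishes; pool += (0, 2, 0, 1) = (2, 2, 3, 2)
  P5 needs (1, 1, 3, 0) <= (2, 2, 3, 2) -> finishes; pool += (1, 1, 1, 0) = (3, 3, 4, 2)
  P8 needs (0, 1, 3, 1) <= (3, 3, 4, 2) -> finishes; pool += (2, 1, 0, 1) = (5, 4, 4, 3)
  P7 needs (2, 1, 3, 3) <= (5, 4, 4, 3) -> finishes; pool += (0, 2, 1, 1) = (5, 6, 5, 4)
  P6 needs (3, 1, 3, 2) <= (5, 6, 5, 4) -> finishes; pool += (0, 0, 3, 1) = (5, 6, 8, 5)


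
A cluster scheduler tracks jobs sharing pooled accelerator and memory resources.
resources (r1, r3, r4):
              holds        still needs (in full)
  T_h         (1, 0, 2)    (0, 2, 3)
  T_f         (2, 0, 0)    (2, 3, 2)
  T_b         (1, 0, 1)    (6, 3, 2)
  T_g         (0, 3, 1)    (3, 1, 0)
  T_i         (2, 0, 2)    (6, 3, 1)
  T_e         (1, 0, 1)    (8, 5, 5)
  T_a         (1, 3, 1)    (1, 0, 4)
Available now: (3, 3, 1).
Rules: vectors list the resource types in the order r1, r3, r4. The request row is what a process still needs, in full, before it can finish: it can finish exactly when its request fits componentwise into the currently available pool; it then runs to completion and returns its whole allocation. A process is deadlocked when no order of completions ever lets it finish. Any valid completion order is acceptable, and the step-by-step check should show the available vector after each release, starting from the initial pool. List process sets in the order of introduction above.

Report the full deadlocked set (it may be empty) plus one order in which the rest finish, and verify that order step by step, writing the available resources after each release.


Deadlocked set: T_h, T_b, T_i, T_e and T_a.
Key observation: after T_g, T_f the pool peaks at (5, 6, 2), and each blocked process is short somewhere: T_h on r4; T_b on r1; T_i on r1; T_e on r1, r4; T_a on r4.
A valid finishing order for the others: T_g, T_f. Step-by-step check:
  pool = (3, 3, 1)
  T_g needs (3, 1, 0) <= (3, 3, 1) -> finishes; pool += (0, 3, 1) = (3, 6, 2)
  T_f needs (2, 3, 2) <= (3, 6, 2) -> finishes; pool += (2, 0, 0) = (5, 6, 2)
None of the blocked processes ever fits:
  blocked: T_h wants (0, 2, 3), pool (5, 6, 2) — not enough r4
  blocked: T_b wants (6, 3, 2), pool (5, 6, 2) — not enough r1
  blocked: T_i wants (6, 3, 1), pool (5, 6, 2) — not enough r1
  blocked: T_e wants (8, 5, 5), pool (5, 6, 2) — not enough r1 and r4
  blocked: T_a wants (1, 0, 4), pool (5, 6, 2) — not enough r4


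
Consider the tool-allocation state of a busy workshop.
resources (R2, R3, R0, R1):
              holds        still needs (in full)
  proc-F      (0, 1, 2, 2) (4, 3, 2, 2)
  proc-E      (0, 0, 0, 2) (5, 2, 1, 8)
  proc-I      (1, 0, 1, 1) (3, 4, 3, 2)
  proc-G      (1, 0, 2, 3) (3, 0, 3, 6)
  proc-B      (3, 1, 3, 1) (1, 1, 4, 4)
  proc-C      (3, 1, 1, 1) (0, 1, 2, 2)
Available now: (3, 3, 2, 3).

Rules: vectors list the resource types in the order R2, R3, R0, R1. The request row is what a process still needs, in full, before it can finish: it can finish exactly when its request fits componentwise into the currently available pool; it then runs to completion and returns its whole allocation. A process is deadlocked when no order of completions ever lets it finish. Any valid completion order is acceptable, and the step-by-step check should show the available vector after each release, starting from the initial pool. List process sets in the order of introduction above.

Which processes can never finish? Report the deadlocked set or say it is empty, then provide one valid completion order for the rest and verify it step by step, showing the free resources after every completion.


Nothing here is deadlocked.
Key observation: starting with proc-C, each completion frees enough for the next — no one is permanently blocked.
A valid finishing order for the others: proc-C, proc-F, proc-B, proc-G, proc-E, proc-I. Verifying each step:
  pool = (3, 3, 2, 3)
  proc-C needs (0, 1, 2, 2) <= (3, 3, 2, 3) -> finishes; pool += (3, 1, 1, 1) = (6, 4, 3, 4)
  proc-F needs (4, 3, 2, 2) <= (6, 4, 3, 4) -> finishes; pool += (0, 1, 2, 2) = (6, 5, 5, 6)
  proc-B needs (1, 1, 4, 4) <= (6, 5, 5, 6) -> finishes; pool += (3, 1, 3, 1) = (9, 6, 8, 7)
  proc-G needs (3, 0, 3, 6) <= (9, 6, 8, 7) -> finishes; pool += (1, 0, 2, 3) = (10, 6, 10, 10)
  proc-E needs (5, 2, 1, 8) <= (10, 6, 10, 10) -> finishes; pool += (0, 0, 0, 2) = (10, 6, 10, 12)
  proc-I needs (3, 4, 3, 2) <= (10, 6, 10, 12) -> finishes; pool += (1, 0, 1, 1) = (11, 6, 11, 13)


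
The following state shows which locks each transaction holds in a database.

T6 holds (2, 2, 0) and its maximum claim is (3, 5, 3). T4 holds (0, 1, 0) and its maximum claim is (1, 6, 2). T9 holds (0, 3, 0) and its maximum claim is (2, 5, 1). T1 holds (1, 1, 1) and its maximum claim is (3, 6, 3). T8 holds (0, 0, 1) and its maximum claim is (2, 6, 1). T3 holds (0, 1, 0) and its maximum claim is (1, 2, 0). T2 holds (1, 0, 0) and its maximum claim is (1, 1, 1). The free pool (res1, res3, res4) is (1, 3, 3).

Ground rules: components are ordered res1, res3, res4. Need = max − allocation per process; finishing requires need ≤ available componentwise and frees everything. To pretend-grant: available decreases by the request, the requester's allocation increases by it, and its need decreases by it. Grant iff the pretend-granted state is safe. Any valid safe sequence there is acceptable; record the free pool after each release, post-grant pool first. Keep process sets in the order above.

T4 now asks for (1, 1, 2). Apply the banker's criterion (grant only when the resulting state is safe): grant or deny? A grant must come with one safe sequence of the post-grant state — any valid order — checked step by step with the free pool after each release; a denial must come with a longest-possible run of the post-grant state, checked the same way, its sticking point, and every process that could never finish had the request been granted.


DENY: after the grant no complete ordering would exist.
Key observation: after T2, T3 the pool peaks at (1, 3, 1), and each blocked process is short somewhere: T6 on res4; T4 on res3; T9 on res1; T1 on res1, res3, res4; T8 on res1, res3.
Pretend the grant happened; the run T2, T3 goes as far as possible. Verifying each step:
  pool = (0, 2, 1)
  T2: need (0, 1, 1) fits (0, 2, 1); releases (1, 0, 0), pool now (1, 2, 1)
  T3: need (1, 1, 0) fits (1, 2, 1); releases (0, 1, 0), pool now (1, 3, 1)
  T6 still needs (1, 3, 3) but only (1, 3, 1) is free — short on res4
  T4 still needs (0, 4, 0) but only (1, 3, 1) is free — short on res3
  T9 still needs (2, 2, 1) but only (1, 3, 1) is free — short on res1
  T1 still needs (2, 5, 2) but only (1, 3, 1) is free — short on res1, res3 and res4
  T8 still needs (2, 6, 0) but only (1, 3, 1) is free — short on res1 and res3
Processes that could never finish after the grant: T6, T4, T9, T1 and T8.


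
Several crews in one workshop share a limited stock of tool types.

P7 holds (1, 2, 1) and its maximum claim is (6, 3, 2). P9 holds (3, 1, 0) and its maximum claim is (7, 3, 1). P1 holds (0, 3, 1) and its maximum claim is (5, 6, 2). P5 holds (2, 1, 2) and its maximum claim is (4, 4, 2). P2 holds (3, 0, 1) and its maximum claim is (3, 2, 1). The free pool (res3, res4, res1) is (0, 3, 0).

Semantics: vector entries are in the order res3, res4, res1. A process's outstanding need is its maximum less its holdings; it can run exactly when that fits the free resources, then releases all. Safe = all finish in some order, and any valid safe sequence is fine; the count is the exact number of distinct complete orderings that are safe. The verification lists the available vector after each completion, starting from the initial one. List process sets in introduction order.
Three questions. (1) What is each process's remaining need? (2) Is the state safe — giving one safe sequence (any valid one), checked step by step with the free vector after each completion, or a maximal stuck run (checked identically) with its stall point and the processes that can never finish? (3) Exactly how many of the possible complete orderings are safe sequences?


(1) Outstanding need per process (order res3, res4, res1):
  P7: (5, 1, 1)
  P9: (4, 2, 1)
  P1: (5, 3, 1)
  P5: (2, 3, 0)
  P2: (0, 2, 0)
(2) The state is SAFE; one workable sequence: P2, P5, P9, P7, P1.
Key observation: the order's first zero-slack moment is P5 ((2, 3, 0) needed, (3, 3, 1) free — a requested resource with nothing to spare).
Step-by-step check:
  pool = (0, 3, 0)
  P2: need (0, 2, 0) fits (0, 3, 0); releases (3, 0, 1), pool now (3, 3, 1)
  P5: need (2, 3, 0) fits (3, 3, 1); releases (2, 1, 2), pool now (5, 4, 3)
  P9: need (4, 2, 1) fits (5, 4, 3); releases (3, 1, 0), pool now (8, 5, 3)
  P7: need (5, 1, 1) fits (8, 5, 3); releases (1, 2, 1), pool now (9, 7, 4)
  P1: need (5, 3, 1) fits (9, 7, 4); releases (0, 3, 1), pool now (9, 10, 5)
(3) The exact count: 6 of the possible complete orderings are safe sequences.


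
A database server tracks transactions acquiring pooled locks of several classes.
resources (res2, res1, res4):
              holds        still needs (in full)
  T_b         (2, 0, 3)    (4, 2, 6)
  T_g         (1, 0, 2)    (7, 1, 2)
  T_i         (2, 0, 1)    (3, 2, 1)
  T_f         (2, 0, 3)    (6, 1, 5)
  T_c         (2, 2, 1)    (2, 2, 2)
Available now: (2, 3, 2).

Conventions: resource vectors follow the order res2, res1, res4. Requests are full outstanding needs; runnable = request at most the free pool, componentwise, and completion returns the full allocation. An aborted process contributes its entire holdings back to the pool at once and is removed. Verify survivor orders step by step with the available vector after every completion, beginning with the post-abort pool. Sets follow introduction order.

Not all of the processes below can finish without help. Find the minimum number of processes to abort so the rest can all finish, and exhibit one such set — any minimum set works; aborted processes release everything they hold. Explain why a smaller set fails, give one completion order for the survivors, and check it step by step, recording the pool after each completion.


Minimum abort set: T_f.
Key observation: T_b could never have finished before the abort; with (2, 0, 3) returned by T_f, it fits at step 3.
Why nothing smaller works: aborting no one leaves the state deadlocked as given.
One survivor order: T_c, T_i, T_b, T_g. Walking it through (post-abort pool first):
  pool = (4, 3, 5)
  T_c needs (2, 2, 2) <= (4, 3, 5) -> finishes; pool += (2, 2, 1) = (6, 5, 6)
  T_i needs (3, 2, 1) <= (6, 5, 6) -> finishes; pool += (2, 0, 1) = (8, 5, 7)
  T_b needs (4, 2, 6) <= (8, 5, 7) -> finishes; pool += (2, 0, 3) = (10, 5, 10)
  T_g needs (7, 1, 2) <= (10, 5, 10) -> finishes; pool += (1, 0, 2) = (11, 5, 12)


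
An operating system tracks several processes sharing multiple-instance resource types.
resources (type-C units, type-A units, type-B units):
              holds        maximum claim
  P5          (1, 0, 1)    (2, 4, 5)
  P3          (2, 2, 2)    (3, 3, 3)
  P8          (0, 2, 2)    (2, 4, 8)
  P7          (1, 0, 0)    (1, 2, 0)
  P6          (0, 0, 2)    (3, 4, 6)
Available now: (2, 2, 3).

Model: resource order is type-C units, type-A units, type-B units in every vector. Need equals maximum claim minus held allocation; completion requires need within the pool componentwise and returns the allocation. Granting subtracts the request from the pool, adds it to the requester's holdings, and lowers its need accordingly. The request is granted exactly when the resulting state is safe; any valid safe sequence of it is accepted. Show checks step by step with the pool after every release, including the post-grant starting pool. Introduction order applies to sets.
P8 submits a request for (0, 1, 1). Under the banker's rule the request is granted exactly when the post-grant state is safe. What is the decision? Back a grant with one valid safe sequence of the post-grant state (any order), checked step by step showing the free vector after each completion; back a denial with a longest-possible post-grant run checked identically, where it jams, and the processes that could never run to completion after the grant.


DENY: after the grant no complete ordering would exist.
Key observation: after P3, P7 the pool peaks at (5, 3, 4), and each blocked process is short somewhere: P5 on type-A units; P8 on type-B units; P6 on type-A units.
On the post-grant state, P3, P7 is a maximal run — nothing extends it. Walking it through:
  pool = (2, 1, 2)
  P3: need (1, 1, 1) fits (2, 1, 2); releases (2, 2, 2), pool now (4, 3, 4)
  P7: need (0, 2, 0) fits (4, 3, 4); releases (1, 0, 0), pool now (5, 3, 4)
  blocked: P5 wants (1, 4, 4), pool (5, 3, 4) — not enough type-A units
  blocked: P8 wants (2, 1, 5), pool (5, 3, 4) — not enough type-B units
  blocked: P6 wants (3, 4, 4), pool (5, 3, 4) — not enough type-A units
Post-grant, the permanently blocked set is P5, P8 and P6.
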